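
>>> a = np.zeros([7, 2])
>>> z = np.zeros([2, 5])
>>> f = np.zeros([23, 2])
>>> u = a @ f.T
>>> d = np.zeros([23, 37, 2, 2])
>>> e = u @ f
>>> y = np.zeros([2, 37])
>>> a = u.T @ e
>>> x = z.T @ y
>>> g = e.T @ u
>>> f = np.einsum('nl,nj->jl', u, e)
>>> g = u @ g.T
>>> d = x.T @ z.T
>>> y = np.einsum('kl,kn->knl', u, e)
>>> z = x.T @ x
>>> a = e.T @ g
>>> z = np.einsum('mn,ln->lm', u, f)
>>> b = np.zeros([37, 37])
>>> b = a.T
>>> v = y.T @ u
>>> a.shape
(2, 2)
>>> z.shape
(2, 7)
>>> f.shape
(2, 23)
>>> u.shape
(7, 23)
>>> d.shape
(37, 2)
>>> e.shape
(7, 2)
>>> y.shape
(7, 2, 23)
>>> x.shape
(5, 37)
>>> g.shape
(7, 2)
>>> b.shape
(2, 2)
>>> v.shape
(23, 2, 23)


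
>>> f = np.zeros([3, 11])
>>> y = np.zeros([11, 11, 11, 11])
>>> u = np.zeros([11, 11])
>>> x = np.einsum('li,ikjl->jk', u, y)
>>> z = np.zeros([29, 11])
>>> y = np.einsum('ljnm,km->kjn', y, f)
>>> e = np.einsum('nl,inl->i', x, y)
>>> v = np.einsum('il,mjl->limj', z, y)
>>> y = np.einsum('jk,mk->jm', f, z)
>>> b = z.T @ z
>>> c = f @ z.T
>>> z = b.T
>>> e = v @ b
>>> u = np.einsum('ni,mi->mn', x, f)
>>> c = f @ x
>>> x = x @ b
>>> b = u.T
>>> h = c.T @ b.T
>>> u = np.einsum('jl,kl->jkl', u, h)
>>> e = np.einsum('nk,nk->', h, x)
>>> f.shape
(3, 11)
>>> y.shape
(3, 29)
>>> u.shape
(3, 11, 11)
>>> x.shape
(11, 11)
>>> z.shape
(11, 11)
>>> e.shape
()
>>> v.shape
(11, 29, 3, 11)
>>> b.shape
(11, 3)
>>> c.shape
(3, 11)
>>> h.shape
(11, 11)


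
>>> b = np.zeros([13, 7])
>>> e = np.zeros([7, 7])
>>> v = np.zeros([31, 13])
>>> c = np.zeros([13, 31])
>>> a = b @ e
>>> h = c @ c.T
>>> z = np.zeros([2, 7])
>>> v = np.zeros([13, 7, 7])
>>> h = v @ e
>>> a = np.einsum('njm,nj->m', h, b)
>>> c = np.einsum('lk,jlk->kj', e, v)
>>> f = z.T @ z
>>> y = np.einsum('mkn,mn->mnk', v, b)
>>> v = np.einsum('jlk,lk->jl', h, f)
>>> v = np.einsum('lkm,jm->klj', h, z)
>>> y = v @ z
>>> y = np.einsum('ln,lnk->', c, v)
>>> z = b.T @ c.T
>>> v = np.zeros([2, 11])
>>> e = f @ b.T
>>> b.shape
(13, 7)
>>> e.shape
(7, 13)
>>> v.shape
(2, 11)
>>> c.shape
(7, 13)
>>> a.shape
(7,)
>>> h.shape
(13, 7, 7)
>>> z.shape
(7, 7)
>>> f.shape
(7, 7)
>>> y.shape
()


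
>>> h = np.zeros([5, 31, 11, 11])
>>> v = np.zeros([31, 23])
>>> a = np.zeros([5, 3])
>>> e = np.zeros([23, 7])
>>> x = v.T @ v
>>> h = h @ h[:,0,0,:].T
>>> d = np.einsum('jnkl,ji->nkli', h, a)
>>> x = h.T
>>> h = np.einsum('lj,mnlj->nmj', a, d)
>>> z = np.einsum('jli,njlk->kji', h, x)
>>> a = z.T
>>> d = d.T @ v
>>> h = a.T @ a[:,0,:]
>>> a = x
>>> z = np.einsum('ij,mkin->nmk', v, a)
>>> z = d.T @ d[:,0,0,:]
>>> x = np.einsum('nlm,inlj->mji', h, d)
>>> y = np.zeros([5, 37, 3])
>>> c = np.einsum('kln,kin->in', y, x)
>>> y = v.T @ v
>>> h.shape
(5, 11, 5)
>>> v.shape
(31, 23)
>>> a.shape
(5, 11, 31, 5)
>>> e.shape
(23, 7)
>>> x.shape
(5, 23, 3)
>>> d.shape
(3, 5, 11, 23)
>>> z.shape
(23, 11, 5, 23)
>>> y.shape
(23, 23)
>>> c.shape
(23, 3)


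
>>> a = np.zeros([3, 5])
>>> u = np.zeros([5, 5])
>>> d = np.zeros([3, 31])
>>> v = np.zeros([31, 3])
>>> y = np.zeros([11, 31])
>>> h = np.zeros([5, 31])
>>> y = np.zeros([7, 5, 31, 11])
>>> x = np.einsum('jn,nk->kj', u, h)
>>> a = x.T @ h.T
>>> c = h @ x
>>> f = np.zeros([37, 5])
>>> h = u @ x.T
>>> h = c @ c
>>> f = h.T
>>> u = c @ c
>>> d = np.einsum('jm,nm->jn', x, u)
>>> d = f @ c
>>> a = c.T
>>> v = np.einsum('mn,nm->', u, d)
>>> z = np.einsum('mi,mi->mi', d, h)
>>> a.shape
(5, 5)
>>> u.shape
(5, 5)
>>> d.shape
(5, 5)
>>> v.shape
()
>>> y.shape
(7, 5, 31, 11)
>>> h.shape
(5, 5)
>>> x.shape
(31, 5)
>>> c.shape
(5, 5)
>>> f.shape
(5, 5)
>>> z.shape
(5, 5)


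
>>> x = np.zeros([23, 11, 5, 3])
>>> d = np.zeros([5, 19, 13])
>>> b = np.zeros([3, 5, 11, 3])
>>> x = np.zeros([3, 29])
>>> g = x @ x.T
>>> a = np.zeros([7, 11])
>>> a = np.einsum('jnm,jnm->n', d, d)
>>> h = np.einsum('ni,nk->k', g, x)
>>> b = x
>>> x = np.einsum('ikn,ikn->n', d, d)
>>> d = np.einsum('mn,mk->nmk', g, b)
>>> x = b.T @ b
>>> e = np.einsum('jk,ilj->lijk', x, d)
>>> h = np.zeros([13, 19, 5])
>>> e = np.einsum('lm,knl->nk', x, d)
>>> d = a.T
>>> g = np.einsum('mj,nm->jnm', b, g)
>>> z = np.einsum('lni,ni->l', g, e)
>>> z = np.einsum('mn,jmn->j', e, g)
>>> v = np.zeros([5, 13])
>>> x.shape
(29, 29)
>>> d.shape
(19,)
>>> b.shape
(3, 29)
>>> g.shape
(29, 3, 3)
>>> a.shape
(19,)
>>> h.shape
(13, 19, 5)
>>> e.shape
(3, 3)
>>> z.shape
(29,)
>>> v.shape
(5, 13)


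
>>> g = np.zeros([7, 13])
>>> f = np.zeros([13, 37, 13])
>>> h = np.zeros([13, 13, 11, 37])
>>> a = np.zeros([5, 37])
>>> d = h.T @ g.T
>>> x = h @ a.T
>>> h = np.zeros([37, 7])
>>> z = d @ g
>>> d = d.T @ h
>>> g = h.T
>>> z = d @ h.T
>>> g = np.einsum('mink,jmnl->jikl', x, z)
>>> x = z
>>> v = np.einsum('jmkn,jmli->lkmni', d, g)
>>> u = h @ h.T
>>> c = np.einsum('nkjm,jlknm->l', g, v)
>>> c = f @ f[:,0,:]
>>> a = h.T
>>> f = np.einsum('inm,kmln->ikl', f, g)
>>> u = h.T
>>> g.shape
(7, 13, 5, 37)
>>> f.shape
(13, 7, 5)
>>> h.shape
(37, 7)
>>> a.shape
(7, 37)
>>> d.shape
(7, 13, 11, 7)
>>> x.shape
(7, 13, 11, 37)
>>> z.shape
(7, 13, 11, 37)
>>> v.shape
(5, 11, 13, 7, 37)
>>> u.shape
(7, 37)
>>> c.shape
(13, 37, 13)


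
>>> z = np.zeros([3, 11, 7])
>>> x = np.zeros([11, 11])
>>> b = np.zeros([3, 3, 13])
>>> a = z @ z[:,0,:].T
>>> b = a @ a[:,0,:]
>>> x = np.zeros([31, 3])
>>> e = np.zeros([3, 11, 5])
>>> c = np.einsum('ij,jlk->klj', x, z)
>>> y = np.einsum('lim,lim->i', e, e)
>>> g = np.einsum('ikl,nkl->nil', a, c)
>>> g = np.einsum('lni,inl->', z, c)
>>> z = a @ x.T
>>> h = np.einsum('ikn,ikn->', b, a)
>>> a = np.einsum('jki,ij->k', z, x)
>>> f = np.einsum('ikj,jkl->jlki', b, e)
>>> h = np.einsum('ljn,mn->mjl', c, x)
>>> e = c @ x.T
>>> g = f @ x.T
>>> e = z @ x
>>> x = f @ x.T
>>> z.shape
(3, 11, 31)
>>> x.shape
(3, 5, 11, 31)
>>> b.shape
(3, 11, 3)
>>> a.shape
(11,)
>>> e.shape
(3, 11, 3)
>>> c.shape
(7, 11, 3)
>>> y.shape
(11,)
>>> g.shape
(3, 5, 11, 31)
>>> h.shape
(31, 11, 7)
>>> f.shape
(3, 5, 11, 3)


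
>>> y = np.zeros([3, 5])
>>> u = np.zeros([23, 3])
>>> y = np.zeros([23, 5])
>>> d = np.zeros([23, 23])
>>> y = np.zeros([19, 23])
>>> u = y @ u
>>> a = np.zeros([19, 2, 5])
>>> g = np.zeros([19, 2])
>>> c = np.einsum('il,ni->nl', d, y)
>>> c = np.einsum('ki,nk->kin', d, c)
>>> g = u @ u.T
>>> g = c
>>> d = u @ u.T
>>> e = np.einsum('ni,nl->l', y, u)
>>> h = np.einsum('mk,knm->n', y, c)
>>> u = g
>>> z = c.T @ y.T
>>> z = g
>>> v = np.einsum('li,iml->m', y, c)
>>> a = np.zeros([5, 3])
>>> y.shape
(19, 23)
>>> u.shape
(23, 23, 19)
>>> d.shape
(19, 19)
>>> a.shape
(5, 3)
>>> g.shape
(23, 23, 19)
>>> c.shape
(23, 23, 19)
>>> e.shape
(3,)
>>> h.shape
(23,)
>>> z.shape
(23, 23, 19)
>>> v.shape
(23,)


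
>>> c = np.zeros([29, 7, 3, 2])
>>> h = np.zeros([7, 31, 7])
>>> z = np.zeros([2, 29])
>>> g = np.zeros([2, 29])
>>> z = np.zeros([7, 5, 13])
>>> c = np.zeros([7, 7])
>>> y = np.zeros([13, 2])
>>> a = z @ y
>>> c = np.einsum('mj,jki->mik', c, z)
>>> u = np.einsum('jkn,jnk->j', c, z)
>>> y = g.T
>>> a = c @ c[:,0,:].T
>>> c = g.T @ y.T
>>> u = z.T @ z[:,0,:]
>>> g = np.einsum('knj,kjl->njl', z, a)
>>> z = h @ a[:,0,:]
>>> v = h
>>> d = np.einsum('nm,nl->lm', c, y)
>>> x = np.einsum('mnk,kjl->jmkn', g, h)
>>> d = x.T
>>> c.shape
(29, 29)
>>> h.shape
(7, 31, 7)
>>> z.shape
(7, 31, 7)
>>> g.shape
(5, 13, 7)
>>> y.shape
(29, 2)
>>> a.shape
(7, 13, 7)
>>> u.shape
(13, 5, 13)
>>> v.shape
(7, 31, 7)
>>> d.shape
(13, 7, 5, 31)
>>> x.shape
(31, 5, 7, 13)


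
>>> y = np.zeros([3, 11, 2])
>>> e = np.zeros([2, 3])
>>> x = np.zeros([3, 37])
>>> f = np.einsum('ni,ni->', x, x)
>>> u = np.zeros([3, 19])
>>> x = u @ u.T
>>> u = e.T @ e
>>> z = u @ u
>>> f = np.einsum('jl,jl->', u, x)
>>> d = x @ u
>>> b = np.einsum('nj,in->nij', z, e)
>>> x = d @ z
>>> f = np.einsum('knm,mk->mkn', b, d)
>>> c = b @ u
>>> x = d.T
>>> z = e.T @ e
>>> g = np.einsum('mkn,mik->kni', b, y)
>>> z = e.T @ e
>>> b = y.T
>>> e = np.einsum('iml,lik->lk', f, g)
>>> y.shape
(3, 11, 2)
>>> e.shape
(2, 11)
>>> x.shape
(3, 3)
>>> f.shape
(3, 3, 2)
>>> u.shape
(3, 3)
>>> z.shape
(3, 3)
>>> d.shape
(3, 3)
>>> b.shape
(2, 11, 3)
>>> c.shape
(3, 2, 3)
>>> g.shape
(2, 3, 11)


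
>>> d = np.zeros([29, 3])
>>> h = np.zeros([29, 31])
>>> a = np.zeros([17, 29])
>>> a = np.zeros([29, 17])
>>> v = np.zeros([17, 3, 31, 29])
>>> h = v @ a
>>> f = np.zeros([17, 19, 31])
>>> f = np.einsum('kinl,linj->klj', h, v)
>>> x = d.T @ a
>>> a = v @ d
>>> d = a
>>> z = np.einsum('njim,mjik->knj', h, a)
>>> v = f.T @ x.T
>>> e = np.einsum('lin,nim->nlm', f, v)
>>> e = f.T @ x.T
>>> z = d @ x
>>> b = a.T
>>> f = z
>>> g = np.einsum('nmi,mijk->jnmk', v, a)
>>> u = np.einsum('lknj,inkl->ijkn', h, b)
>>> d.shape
(17, 3, 31, 3)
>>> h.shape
(17, 3, 31, 17)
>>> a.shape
(17, 3, 31, 3)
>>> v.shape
(29, 17, 3)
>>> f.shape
(17, 3, 31, 17)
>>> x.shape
(3, 17)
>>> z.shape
(17, 3, 31, 17)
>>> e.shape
(29, 17, 3)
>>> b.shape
(3, 31, 3, 17)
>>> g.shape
(31, 29, 17, 3)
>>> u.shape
(3, 17, 3, 31)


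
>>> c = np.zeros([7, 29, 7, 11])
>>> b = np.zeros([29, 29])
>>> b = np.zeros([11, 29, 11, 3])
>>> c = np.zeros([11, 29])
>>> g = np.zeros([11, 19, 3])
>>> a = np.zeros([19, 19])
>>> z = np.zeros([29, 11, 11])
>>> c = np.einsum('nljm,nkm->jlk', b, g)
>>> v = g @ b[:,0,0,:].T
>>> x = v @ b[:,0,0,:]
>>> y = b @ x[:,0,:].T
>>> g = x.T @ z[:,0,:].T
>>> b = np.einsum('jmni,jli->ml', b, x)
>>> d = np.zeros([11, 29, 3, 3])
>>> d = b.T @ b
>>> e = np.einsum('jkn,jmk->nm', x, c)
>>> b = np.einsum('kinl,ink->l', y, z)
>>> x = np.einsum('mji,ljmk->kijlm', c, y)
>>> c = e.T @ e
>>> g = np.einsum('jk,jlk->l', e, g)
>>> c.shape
(29, 29)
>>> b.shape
(11,)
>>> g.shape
(19,)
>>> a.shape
(19, 19)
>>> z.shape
(29, 11, 11)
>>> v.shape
(11, 19, 11)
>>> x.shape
(11, 19, 29, 11, 11)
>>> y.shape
(11, 29, 11, 11)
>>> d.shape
(19, 19)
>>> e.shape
(3, 29)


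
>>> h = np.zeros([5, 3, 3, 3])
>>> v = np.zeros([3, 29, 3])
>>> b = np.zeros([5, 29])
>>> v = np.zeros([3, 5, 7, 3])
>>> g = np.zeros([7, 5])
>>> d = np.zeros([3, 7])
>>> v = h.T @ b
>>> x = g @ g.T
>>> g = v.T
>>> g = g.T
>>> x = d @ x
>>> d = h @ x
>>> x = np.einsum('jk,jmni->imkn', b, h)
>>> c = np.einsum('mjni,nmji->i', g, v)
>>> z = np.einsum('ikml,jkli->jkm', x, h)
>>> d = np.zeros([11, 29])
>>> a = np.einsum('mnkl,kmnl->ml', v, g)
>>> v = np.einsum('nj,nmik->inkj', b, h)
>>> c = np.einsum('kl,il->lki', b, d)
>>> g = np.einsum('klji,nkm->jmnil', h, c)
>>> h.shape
(5, 3, 3, 3)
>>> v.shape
(3, 5, 3, 29)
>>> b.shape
(5, 29)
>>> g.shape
(3, 11, 29, 3, 3)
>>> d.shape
(11, 29)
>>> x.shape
(3, 3, 29, 3)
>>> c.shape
(29, 5, 11)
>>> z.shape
(5, 3, 29)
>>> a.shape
(3, 29)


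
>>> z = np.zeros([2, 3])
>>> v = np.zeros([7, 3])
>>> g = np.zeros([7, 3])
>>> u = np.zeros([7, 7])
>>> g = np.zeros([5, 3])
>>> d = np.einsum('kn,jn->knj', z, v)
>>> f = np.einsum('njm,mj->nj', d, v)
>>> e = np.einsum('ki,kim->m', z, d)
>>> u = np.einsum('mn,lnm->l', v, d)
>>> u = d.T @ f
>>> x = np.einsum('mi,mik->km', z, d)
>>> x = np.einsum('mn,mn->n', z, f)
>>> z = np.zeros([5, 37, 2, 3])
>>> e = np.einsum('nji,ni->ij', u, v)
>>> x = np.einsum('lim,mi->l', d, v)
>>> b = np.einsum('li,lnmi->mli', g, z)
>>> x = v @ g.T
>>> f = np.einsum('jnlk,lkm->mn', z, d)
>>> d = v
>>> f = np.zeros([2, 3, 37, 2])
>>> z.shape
(5, 37, 2, 3)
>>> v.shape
(7, 3)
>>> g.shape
(5, 3)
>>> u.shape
(7, 3, 3)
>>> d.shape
(7, 3)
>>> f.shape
(2, 3, 37, 2)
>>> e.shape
(3, 3)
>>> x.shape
(7, 5)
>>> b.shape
(2, 5, 3)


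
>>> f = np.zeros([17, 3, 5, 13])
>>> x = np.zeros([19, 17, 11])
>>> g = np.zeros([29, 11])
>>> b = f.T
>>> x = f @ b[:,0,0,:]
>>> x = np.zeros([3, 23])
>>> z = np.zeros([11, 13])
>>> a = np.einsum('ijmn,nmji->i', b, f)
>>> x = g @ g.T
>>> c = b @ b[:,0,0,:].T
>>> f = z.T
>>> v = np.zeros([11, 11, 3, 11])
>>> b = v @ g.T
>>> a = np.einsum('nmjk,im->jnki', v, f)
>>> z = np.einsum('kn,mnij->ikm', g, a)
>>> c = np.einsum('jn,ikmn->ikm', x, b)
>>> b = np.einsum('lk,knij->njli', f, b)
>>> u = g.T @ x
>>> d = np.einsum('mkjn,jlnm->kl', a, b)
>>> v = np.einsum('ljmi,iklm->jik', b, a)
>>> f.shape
(13, 11)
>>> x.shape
(29, 29)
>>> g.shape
(29, 11)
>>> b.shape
(11, 29, 13, 3)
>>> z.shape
(11, 29, 3)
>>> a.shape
(3, 11, 11, 13)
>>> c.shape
(11, 11, 3)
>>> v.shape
(29, 3, 11)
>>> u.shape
(11, 29)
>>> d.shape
(11, 29)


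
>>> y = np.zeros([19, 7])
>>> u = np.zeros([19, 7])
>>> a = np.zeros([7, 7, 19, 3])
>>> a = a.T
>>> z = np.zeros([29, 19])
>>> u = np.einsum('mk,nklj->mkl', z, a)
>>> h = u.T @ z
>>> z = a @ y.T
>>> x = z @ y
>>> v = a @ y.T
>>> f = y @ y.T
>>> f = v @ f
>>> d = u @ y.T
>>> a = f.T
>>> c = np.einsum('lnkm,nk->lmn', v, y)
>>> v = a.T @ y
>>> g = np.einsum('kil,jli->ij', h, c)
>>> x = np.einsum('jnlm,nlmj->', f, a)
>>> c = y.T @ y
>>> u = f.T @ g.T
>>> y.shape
(19, 7)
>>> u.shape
(19, 7, 19, 19)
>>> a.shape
(19, 7, 19, 3)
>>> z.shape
(3, 19, 7, 19)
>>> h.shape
(7, 19, 19)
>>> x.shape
()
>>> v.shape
(3, 19, 7, 7)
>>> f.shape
(3, 19, 7, 19)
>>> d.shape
(29, 19, 19)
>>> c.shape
(7, 7)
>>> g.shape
(19, 3)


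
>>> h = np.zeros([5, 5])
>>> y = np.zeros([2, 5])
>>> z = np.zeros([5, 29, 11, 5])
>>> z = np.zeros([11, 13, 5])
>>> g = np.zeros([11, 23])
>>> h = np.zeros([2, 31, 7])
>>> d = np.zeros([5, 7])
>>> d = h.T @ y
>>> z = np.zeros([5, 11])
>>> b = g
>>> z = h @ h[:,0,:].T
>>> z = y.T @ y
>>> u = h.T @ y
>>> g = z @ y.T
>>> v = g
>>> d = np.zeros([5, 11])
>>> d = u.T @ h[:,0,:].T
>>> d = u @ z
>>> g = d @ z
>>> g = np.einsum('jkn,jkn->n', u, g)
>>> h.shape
(2, 31, 7)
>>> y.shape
(2, 5)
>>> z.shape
(5, 5)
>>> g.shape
(5,)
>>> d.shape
(7, 31, 5)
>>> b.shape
(11, 23)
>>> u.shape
(7, 31, 5)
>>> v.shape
(5, 2)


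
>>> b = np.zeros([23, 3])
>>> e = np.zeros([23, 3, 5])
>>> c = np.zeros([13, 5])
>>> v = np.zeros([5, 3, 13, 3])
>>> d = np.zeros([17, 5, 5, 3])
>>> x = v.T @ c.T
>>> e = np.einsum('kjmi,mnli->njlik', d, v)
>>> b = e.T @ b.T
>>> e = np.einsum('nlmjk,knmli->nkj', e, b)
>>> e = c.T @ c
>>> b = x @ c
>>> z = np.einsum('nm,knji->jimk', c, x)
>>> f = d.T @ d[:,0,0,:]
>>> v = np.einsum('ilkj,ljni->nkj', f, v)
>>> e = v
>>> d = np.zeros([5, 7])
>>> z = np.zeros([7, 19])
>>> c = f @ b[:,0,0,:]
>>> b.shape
(3, 13, 3, 5)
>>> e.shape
(13, 5, 3)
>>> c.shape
(3, 5, 5, 5)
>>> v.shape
(13, 5, 3)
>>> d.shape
(5, 7)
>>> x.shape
(3, 13, 3, 13)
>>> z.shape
(7, 19)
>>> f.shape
(3, 5, 5, 3)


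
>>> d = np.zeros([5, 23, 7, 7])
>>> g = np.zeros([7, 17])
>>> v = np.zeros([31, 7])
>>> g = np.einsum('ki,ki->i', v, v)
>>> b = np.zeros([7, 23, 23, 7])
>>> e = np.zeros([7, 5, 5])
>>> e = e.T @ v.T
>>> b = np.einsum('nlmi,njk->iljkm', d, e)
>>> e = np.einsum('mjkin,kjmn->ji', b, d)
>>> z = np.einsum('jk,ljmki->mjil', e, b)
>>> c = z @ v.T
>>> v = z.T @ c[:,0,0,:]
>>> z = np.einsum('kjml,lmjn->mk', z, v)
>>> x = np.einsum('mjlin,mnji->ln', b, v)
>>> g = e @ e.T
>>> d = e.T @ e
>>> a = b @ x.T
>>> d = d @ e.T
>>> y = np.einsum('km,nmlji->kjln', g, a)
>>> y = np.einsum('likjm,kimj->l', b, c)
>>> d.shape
(31, 23)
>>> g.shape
(23, 23)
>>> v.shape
(7, 7, 23, 31)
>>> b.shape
(7, 23, 5, 31, 7)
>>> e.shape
(23, 31)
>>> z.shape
(7, 5)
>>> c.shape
(5, 23, 7, 31)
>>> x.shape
(5, 7)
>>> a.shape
(7, 23, 5, 31, 5)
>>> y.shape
(7,)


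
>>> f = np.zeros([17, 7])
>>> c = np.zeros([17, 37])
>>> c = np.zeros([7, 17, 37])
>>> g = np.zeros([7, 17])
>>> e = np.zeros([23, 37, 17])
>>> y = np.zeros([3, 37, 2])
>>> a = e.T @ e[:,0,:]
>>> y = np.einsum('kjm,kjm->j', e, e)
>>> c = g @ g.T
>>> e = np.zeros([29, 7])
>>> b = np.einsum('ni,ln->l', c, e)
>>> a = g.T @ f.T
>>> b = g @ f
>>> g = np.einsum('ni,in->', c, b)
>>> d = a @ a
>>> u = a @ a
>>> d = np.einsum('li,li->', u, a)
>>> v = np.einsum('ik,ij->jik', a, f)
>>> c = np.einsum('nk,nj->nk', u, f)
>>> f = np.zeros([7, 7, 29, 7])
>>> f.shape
(7, 7, 29, 7)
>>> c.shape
(17, 17)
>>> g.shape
()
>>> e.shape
(29, 7)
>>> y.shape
(37,)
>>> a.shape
(17, 17)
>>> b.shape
(7, 7)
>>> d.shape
()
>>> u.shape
(17, 17)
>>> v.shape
(7, 17, 17)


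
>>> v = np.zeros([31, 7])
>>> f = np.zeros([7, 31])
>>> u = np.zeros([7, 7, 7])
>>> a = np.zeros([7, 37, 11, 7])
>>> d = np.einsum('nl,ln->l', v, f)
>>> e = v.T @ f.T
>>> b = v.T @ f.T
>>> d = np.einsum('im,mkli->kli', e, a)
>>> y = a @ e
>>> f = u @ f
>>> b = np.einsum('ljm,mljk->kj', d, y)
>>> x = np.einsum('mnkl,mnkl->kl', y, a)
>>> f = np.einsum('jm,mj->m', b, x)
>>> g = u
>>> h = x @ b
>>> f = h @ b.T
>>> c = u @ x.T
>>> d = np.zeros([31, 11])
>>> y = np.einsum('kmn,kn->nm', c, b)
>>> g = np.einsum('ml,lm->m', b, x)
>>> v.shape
(31, 7)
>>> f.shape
(11, 7)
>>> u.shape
(7, 7, 7)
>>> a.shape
(7, 37, 11, 7)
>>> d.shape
(31, 11)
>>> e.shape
(7, 7)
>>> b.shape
(7, 11)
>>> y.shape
(11, 7)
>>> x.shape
(11, 7)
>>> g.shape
(7,)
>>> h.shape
(11, 11)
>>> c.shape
(7, 7, 11)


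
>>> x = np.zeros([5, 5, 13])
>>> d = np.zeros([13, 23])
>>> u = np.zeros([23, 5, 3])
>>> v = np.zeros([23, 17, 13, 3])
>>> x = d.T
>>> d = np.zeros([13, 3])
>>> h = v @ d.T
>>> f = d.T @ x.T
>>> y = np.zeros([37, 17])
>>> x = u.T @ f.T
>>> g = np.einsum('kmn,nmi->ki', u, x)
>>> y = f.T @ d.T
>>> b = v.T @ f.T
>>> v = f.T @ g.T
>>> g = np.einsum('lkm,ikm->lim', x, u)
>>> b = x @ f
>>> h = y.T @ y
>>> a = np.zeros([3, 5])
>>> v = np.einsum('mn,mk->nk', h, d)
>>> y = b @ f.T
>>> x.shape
(3, 5, 3)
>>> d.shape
(13, 3)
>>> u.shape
(23, 5, 3)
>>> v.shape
(13, 3)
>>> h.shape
(13, 13)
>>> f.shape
(3, 23)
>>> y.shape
(3, 5, 3)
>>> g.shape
(3, 23, 3)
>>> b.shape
(3, 5, 23)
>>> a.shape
(3, 5)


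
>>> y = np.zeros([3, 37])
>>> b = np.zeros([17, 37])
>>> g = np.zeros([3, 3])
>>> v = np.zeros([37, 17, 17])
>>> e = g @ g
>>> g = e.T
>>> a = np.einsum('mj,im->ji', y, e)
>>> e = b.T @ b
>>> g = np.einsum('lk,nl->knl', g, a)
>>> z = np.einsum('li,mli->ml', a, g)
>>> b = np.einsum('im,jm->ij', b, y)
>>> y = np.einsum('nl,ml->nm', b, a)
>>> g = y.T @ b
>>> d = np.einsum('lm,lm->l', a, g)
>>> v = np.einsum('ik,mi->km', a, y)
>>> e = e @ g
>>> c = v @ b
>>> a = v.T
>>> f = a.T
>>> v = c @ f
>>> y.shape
(17, 37)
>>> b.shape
(17, 3)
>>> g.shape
(37, 3)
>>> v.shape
(3, 17)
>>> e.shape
(37, 3)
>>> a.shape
(17, 3)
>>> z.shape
(3, 37)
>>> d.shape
(37,)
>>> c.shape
(3, 3)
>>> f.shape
(3, 17)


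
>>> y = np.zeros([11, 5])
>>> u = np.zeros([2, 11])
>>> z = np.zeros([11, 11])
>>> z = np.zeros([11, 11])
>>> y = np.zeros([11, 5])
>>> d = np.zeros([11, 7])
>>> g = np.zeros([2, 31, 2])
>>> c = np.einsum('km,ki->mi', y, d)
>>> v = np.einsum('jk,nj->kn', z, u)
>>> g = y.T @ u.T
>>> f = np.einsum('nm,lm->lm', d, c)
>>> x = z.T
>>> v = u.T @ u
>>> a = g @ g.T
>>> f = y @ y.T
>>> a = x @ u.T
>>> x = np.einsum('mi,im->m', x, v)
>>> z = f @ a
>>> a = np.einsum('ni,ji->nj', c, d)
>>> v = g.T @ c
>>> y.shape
(11, 5)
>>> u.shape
(2, 11)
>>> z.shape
(11, 2)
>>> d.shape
(11, 7)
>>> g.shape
(5, 2)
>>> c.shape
(5, 7)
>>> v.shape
(2, 7)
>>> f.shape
(11, 11)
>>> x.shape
(11,)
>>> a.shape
(5, 11)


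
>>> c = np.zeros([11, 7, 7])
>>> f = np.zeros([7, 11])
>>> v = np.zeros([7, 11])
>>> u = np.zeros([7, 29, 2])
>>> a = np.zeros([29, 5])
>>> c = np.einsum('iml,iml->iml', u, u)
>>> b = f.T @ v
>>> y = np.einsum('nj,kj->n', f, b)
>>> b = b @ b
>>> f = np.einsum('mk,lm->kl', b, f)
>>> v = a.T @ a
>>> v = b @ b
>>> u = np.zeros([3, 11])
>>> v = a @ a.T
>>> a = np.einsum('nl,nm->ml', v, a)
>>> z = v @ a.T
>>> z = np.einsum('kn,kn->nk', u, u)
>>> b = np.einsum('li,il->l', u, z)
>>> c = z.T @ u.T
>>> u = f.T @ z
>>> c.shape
(3, 3)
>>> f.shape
(11, 7)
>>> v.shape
(29, 29)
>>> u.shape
(7, 3)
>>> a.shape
(5, 29)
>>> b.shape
(3,)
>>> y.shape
(7,)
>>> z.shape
(11, 3)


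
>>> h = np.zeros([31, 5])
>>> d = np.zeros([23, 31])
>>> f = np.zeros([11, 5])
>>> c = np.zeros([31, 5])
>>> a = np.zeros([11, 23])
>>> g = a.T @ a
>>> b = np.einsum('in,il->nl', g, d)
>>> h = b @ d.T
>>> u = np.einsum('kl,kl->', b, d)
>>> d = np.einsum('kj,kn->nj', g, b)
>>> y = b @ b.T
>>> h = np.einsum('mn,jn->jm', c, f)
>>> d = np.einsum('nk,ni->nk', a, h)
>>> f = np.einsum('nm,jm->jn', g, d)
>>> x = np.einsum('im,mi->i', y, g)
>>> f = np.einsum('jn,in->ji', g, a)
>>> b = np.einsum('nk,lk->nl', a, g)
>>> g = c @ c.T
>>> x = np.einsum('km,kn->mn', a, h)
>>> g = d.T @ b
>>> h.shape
(11, 31)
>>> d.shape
(11, 23)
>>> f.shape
(23, 11)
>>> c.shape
(31, 5)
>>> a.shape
(11, 23)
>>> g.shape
(23, 23)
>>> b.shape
(11, 23)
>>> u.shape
()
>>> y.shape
(23, 23)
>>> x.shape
(23, 31)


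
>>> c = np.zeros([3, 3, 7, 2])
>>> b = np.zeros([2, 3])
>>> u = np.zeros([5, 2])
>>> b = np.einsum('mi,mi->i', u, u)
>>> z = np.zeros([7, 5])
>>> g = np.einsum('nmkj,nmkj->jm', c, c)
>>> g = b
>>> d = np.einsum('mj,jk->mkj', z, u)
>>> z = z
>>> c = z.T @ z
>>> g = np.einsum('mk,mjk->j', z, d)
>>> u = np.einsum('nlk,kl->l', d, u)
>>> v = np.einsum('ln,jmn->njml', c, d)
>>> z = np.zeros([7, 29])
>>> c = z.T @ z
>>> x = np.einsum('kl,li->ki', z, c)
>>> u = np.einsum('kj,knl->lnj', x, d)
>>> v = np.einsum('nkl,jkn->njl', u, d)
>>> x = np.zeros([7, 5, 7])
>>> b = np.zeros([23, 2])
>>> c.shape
(29, 29)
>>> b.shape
(23, 2)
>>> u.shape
(5, 2, 29)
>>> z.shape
(7, 29)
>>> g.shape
(2,)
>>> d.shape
(7, 2, 5)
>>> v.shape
(5, 7, 29)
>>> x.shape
(7, 5, 7)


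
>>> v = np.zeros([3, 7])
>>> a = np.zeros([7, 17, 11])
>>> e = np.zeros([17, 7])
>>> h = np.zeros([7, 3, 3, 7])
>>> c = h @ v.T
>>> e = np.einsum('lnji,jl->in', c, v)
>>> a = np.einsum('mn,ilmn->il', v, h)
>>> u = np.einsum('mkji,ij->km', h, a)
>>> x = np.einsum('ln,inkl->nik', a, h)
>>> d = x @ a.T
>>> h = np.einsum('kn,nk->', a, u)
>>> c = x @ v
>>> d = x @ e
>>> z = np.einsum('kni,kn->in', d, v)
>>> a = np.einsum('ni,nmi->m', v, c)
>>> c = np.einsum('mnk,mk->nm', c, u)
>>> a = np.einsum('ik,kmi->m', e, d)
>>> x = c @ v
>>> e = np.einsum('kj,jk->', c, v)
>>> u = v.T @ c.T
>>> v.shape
(3, 7)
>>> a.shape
(7,)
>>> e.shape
()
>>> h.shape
()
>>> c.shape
(7, 3)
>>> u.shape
(7, 7)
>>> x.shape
(7, 7)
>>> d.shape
(3, 7, 3)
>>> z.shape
(3, 7)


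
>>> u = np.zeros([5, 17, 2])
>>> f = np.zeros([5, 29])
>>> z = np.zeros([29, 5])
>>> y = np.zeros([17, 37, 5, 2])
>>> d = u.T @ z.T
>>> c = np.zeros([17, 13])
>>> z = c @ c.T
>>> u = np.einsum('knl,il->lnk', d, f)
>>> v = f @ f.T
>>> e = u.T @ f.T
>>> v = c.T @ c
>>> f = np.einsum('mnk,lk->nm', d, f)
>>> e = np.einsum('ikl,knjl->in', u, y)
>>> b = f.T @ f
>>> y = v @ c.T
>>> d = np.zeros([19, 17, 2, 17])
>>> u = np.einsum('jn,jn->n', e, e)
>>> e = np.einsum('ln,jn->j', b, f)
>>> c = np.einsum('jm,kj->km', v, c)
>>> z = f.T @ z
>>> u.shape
(37,)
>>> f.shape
(17, 2)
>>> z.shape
(2, 17)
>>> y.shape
(13, 17)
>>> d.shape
(19, 17, 2, 17)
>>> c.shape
(17, 13)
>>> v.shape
(13, 13)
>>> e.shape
(17,)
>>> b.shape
(2, 2)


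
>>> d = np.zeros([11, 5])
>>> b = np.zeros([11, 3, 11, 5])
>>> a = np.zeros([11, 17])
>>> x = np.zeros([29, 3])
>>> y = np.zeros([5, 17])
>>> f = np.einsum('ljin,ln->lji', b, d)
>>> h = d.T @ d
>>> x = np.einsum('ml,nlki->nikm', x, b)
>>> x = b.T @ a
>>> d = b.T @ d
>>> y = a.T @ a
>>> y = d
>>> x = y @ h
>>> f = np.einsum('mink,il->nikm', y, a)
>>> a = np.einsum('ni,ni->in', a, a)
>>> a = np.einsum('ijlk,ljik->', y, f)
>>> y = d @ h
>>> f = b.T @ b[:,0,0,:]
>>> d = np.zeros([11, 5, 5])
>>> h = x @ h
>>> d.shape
(11, 5, 5)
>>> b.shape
(11, 3, 11, 5)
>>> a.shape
()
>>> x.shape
(5, 11, 3, 5)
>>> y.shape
(5, 11, 3, 5)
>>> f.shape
(5, 11, 3, 5)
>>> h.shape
(5, 11, 3, 5)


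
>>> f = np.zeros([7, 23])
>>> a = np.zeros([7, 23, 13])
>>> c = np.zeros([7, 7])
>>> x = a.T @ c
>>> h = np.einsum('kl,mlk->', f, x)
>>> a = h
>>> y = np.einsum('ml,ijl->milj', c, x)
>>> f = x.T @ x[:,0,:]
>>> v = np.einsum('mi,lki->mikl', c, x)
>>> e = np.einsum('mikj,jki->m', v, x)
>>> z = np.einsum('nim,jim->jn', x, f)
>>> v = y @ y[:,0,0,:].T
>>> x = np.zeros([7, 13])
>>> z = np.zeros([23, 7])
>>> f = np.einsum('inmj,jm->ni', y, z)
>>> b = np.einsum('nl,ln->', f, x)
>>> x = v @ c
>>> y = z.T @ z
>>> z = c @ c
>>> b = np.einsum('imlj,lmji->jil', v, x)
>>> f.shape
(13, 7)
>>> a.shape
()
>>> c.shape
(7, 7)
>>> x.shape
(7, 13, 7, 7)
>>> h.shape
()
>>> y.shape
(7, 7)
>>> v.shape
(7, 13, 7, 7)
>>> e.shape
(7,)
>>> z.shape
(7, 7)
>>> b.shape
(7, 7, 7)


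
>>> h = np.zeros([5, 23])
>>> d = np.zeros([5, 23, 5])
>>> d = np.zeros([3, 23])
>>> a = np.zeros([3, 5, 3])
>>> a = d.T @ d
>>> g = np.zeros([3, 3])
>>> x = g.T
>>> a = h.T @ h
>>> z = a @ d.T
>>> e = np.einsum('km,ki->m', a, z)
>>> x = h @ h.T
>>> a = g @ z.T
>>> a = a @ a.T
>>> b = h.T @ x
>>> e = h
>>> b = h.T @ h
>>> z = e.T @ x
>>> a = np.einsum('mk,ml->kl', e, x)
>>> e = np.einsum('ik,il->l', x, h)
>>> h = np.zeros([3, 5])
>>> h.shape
(3, 5)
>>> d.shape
(3, 23)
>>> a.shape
(23, 5)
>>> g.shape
(3, 3)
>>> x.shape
(5, 5)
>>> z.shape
(23, 5)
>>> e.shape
(23,)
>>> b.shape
(23, 23)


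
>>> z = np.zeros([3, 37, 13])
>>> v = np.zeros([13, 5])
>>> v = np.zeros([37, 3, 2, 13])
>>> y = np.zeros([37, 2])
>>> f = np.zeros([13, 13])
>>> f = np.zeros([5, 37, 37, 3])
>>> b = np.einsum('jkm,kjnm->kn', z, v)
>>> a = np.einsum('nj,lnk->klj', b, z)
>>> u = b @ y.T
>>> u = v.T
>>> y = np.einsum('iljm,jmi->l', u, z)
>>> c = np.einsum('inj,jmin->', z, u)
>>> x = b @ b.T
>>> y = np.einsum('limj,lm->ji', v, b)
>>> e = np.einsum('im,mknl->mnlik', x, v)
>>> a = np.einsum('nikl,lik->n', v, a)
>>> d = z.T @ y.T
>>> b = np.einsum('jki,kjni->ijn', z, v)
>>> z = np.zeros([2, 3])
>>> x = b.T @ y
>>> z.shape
(2, 3)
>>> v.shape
(37, 3, 2, 13)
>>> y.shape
(13, 3)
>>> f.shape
(5, 37, 37, 3)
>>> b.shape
(13, 3, 2)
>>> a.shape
(37,)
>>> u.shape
(13, 2, 3, 37)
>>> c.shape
()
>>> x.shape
(2, 3, 3)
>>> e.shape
(37, 2, 13, 37, 3)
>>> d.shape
(13, 37, 13)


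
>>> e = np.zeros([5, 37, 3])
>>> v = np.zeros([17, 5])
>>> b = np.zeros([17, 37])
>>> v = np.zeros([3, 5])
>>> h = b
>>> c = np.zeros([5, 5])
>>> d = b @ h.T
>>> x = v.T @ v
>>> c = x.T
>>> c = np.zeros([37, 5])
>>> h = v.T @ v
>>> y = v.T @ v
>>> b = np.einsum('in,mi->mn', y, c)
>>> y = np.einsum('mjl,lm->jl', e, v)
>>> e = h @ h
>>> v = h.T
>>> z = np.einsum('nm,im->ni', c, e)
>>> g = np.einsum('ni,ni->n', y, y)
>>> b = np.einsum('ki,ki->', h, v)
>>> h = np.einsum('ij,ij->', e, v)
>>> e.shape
(5, 5)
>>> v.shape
(5, 5)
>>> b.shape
()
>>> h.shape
()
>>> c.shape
(37, 5)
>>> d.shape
(17, 17)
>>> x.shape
(5, 5)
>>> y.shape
(37, 3)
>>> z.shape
(37, 5)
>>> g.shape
(37,)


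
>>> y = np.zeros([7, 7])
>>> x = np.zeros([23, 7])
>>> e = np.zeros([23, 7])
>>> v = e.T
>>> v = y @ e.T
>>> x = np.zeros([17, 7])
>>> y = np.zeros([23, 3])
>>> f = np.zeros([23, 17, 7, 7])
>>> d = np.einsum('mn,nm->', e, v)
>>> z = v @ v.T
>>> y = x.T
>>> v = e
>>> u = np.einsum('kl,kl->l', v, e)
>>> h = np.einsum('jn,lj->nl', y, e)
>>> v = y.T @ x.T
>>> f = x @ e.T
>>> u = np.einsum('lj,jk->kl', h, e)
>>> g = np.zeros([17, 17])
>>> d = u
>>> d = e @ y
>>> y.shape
(7, 17)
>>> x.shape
(17, 7)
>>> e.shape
(23, 7)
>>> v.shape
(17, 17)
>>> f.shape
(17, 23)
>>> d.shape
(23, 17)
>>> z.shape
(7, 7)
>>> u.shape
(7, 17)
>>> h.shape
(17, 23)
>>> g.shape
(17, 17)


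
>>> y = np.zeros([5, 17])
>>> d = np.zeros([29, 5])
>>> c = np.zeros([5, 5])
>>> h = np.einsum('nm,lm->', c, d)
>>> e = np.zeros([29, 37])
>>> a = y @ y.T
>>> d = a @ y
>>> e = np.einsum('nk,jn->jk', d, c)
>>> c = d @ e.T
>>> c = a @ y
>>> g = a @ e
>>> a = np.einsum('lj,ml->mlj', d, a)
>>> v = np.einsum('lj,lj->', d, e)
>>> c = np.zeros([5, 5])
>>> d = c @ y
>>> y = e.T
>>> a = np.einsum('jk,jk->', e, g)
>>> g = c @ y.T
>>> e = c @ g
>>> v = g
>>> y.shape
(17, 5)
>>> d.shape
(5, 17)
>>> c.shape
(5, 5)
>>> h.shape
()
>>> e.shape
(5, 17)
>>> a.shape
()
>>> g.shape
(5, 17)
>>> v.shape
(5, 17)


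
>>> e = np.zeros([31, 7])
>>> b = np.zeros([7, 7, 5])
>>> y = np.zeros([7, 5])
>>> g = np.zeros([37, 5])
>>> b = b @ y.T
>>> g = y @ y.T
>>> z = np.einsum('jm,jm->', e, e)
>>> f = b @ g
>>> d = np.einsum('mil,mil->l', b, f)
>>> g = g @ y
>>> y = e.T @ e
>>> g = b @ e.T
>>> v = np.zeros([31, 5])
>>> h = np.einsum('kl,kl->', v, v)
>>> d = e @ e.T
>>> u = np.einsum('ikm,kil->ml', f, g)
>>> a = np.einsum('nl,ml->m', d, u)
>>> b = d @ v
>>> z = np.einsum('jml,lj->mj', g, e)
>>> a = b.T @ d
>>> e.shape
(31, 7)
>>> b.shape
(31, 5)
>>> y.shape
(7, 7)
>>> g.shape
(7, 7, 31)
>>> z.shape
(7, 7)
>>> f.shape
(7, 7, 7)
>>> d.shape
(31, 31)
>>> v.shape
(31, 5)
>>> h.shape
()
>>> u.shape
(7, 31)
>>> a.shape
(5, 31)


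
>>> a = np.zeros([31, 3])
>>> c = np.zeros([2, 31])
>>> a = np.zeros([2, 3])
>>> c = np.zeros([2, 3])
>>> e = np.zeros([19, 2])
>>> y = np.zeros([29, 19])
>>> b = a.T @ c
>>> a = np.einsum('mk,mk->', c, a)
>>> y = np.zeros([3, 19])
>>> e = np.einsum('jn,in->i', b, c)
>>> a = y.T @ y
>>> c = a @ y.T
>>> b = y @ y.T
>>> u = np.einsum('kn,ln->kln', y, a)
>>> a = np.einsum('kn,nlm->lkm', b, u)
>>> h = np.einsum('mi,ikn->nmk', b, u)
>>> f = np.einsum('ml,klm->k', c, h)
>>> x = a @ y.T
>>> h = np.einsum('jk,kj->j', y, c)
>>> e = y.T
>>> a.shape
(19, 3, 19)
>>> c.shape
(19, 3)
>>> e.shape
(19, 3)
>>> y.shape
(3, 19)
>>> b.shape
(3, 3)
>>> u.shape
(3, 19, 19)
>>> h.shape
(3,)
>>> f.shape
(19,)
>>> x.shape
(19, 3, 3)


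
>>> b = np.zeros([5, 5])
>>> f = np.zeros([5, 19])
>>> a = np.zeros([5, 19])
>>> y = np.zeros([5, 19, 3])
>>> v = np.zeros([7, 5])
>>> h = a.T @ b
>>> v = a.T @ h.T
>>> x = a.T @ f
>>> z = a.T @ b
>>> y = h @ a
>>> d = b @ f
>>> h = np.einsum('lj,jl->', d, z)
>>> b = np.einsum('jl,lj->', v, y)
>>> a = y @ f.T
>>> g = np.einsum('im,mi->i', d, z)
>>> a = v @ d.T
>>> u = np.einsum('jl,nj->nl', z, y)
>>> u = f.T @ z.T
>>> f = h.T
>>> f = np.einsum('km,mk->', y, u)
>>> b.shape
()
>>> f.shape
()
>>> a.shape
(19, 5)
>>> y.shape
(19, 19)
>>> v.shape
(19, 19)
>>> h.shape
()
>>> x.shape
(19, 19)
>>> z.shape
(19, 5)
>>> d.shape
(5, 19)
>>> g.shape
(5,)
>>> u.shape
(19, 19)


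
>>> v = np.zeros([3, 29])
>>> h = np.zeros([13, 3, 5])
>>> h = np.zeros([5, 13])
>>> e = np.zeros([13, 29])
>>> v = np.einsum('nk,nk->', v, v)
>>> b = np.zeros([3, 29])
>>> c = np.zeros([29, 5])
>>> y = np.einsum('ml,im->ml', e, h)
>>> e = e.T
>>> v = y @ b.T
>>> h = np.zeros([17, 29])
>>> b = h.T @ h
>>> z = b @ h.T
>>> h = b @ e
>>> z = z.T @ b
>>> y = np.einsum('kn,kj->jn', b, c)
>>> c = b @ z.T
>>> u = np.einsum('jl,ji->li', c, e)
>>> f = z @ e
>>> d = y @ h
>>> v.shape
(13, 3)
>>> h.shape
(29, 13)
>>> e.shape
(29, 13)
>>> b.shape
(29, 29)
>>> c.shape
(29, 17)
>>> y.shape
(5, 29)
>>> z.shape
(17, 29)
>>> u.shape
(17, 13)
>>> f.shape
(17, 13)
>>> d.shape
(5, 13)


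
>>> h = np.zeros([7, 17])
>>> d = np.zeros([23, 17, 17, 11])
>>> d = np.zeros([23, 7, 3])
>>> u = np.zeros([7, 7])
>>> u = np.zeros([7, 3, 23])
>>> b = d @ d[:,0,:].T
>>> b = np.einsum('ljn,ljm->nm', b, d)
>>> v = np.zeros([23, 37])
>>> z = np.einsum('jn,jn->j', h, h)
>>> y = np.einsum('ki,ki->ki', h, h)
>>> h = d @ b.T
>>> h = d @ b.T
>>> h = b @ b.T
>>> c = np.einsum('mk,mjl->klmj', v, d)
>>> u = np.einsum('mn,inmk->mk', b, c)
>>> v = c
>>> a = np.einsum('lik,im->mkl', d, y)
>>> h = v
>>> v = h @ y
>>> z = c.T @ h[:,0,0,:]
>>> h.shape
(37, 3, 23, 7)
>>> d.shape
(23, 7, 3)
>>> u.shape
(23, 7)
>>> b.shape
(23, 3)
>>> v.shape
(37, 3, 23, 17)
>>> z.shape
(7, 23, 3, 7)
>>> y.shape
(7, 17)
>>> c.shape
(37, 3, 23, 7)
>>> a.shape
(17, 3, 23)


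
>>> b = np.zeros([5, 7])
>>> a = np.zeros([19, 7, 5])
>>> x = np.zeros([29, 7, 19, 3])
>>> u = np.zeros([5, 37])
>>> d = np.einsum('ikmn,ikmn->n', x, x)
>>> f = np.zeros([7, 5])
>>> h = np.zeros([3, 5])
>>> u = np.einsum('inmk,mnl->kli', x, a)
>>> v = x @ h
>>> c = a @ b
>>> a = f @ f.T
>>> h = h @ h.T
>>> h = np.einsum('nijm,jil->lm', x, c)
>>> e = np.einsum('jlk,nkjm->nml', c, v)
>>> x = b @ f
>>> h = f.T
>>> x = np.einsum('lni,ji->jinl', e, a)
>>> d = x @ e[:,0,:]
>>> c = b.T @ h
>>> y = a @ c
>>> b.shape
(5, 7)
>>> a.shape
(7, 7)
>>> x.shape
(7, 7, 5, 29)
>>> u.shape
(3, 5, 29)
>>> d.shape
(7, 7, 5, 7)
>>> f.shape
(7, 5)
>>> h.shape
(5, 7)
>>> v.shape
(29, 7, 19, 5)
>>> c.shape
(7, 7)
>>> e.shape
(29, 5, 7)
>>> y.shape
(7, 7)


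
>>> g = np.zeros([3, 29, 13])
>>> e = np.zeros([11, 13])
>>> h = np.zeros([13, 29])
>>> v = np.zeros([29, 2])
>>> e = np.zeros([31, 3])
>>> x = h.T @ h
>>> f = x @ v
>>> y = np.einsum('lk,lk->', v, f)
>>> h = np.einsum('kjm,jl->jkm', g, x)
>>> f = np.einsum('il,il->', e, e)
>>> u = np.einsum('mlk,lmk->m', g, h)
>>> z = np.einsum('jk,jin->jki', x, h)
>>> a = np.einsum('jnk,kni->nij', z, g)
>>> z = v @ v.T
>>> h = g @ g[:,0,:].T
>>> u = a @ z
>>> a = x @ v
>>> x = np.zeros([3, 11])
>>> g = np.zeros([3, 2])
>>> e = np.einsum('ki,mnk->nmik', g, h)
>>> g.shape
(3, 2)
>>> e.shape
(29, 3, 2, 3)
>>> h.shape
(3, 29, 3)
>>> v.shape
(29, 2)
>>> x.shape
(3, 11)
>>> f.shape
()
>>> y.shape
()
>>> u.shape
(29, 13, 29)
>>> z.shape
(29, 29)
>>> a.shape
(29, 2)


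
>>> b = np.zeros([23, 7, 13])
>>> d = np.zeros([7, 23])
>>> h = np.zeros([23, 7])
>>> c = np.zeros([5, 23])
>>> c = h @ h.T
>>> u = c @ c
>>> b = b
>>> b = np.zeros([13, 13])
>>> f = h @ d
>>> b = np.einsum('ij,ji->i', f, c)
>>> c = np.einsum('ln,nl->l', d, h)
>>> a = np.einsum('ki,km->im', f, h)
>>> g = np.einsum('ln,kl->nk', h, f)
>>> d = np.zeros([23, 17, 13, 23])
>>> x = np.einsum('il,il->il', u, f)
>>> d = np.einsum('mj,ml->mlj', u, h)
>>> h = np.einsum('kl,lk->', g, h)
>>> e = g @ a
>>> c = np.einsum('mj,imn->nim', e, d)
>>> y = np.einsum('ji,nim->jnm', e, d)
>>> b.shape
(23,)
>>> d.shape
(23, 7, 23)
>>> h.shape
()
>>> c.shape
(23, 23, 7)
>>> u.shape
(23, 23)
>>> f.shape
(23, 23)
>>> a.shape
(23, 7)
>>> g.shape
(7, 23)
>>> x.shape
(23, 23)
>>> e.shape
(7, 7)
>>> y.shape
(7, 23, 23)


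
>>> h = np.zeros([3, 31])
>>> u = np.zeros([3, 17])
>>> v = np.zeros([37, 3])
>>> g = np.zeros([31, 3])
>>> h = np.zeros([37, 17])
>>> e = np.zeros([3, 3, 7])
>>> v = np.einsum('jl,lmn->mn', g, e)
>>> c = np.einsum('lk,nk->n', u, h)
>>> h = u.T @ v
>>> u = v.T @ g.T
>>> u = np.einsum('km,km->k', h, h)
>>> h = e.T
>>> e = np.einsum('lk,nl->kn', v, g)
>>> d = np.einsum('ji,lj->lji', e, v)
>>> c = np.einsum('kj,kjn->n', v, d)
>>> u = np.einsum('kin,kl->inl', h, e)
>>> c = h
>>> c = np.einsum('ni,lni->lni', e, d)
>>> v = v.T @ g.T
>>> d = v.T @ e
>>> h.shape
(7, 3, 3)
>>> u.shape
(3, 3, 31)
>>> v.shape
(7, 31)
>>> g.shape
(31, 3)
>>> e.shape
(7, 31)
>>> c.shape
(3, 7, 31)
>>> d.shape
(31, 31)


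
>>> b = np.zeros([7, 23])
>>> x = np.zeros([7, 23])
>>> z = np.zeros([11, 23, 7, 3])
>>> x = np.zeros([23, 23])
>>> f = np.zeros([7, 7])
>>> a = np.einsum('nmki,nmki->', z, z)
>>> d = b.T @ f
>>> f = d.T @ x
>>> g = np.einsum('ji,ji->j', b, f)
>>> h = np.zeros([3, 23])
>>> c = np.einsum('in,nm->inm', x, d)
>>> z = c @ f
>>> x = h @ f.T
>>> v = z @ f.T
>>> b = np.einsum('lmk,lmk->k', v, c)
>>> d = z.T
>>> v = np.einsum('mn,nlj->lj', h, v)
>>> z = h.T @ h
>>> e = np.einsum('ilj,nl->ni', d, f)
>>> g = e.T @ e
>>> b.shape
(7,)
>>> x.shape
(3, 7)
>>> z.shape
(23, 23)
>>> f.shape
(7, 23)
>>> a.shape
()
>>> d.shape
(23, 23, 23)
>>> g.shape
(23, 23)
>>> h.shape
(3, 23)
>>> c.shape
(23, 23, 7)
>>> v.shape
(23, 7)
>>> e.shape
(7, 23)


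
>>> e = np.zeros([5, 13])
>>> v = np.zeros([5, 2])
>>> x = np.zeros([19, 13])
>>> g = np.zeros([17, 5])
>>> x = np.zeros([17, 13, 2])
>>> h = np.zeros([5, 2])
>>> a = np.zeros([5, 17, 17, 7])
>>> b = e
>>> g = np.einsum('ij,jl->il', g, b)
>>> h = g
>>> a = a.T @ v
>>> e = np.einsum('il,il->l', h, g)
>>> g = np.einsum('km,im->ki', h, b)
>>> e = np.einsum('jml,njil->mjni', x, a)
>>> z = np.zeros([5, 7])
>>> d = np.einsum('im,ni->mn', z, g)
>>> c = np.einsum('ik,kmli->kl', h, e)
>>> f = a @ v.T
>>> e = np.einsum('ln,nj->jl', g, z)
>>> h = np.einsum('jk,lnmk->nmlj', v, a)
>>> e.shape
(7, 17)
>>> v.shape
(5, 2)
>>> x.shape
(17, 13, 2)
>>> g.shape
(17, 5)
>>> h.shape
(17, 17, 7, 5)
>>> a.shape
(7, 17, 17, 2)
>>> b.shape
(5, 13)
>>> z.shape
(5, 7)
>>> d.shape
(7, 17)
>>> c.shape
(13, 7)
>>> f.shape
(7, 17, 17, 5)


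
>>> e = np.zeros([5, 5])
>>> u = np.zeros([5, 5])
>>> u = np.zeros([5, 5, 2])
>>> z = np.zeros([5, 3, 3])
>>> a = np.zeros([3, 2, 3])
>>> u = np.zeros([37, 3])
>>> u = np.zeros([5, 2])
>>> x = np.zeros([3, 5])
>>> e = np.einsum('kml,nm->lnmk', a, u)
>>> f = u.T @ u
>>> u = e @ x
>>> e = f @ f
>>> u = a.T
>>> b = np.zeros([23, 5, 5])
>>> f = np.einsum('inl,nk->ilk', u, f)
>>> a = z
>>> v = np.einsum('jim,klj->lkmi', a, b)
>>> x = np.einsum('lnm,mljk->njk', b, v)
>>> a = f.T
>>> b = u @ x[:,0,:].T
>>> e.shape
(2, 2)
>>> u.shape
(3, 2, 3)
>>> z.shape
(5, 3, 3)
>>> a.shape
(2, 3, 3)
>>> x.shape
(5, 3, 3)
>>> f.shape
(3, 3, 2)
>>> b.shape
(3, 2, 5)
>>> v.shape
(5, 23, 3, 3)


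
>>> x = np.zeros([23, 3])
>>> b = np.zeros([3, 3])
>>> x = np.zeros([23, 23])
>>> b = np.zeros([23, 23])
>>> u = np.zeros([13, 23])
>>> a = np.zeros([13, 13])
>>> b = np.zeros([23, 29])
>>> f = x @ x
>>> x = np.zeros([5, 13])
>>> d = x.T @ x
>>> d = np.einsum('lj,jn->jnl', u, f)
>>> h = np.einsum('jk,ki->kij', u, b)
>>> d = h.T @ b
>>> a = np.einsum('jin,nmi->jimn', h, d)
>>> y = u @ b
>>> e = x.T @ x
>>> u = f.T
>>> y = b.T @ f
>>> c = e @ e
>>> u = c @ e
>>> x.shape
(5, 13)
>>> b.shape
(23, 29)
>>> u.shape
(13, 13)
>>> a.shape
(23, 29, 29, 13)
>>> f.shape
(23, 23)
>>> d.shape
(13, 29, 29)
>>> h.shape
(23, 29, 13)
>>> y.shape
(29, 23)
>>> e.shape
(13, 13)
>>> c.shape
(13, 13)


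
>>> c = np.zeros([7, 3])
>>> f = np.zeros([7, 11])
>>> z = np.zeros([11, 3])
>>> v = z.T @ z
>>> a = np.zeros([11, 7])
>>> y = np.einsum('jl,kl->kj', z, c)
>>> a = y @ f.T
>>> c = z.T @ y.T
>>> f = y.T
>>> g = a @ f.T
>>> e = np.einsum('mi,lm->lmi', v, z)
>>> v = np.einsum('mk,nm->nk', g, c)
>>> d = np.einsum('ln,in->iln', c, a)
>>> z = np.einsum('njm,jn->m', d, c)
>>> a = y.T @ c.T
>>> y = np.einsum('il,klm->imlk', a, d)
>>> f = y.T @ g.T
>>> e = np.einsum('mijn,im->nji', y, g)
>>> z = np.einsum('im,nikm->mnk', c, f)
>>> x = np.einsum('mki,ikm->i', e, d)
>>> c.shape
(3, 7)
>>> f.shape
(7, 3, 7, 7)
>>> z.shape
(7, 7, 7)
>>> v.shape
(3, 11)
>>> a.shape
(11, 3)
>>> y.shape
(11, 7, 3, 7)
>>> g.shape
(7, 11)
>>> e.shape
(7, 3, 7)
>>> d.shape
(7, 3, 7)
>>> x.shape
(7,)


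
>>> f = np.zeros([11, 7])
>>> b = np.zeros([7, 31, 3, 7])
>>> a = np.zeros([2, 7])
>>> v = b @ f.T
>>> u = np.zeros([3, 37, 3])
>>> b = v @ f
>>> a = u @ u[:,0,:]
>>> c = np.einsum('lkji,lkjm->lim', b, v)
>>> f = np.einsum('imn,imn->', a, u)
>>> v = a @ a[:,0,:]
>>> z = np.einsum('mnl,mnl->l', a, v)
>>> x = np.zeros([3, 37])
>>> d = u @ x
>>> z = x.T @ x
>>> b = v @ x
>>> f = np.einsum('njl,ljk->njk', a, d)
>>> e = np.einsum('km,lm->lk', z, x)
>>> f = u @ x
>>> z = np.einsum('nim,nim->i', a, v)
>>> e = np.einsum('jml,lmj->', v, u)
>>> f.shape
(3, 37, 37)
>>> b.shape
(3, 37, 37)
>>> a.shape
(3, 37, 3)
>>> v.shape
(3, 37, 3)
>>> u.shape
(3, 37, 3)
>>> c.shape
(7, 7, 11)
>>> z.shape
(37,)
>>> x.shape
(3, 37)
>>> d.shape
(3, 37, 37)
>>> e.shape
()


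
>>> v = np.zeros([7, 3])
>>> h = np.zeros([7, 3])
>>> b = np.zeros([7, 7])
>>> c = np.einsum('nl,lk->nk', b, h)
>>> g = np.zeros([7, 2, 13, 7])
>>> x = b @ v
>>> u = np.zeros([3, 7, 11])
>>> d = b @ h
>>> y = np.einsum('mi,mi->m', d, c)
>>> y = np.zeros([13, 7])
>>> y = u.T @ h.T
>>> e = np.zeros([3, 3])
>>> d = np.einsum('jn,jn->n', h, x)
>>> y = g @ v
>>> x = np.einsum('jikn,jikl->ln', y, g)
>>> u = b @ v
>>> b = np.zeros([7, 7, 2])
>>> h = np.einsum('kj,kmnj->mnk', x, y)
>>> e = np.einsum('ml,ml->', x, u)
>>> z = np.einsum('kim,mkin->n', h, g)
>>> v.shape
(7, 3)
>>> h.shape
(2, 13, 7)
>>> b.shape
(7, 7, 2)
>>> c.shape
(7, 3)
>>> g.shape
(7, 2, 13, 7)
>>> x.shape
(7, 3)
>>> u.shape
(7, 3)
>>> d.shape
(3,)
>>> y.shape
(7, 2, 13, 3)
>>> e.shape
()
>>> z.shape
(7,)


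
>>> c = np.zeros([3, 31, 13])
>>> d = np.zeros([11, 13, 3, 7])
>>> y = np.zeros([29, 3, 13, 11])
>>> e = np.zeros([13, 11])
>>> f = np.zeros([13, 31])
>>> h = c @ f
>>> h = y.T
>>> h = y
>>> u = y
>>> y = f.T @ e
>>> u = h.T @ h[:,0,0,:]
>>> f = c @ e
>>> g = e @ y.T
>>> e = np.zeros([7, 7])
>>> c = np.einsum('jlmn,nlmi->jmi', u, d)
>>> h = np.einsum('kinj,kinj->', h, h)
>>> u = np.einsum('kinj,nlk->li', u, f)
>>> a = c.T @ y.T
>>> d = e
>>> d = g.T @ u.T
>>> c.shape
(11, 3, 7)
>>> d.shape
(31, 31)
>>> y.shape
(31, 11)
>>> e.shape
(7, 7)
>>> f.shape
(3, 31, 11)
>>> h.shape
()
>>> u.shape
(31, 13)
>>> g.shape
(13, 31)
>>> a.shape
(7, 3, 31)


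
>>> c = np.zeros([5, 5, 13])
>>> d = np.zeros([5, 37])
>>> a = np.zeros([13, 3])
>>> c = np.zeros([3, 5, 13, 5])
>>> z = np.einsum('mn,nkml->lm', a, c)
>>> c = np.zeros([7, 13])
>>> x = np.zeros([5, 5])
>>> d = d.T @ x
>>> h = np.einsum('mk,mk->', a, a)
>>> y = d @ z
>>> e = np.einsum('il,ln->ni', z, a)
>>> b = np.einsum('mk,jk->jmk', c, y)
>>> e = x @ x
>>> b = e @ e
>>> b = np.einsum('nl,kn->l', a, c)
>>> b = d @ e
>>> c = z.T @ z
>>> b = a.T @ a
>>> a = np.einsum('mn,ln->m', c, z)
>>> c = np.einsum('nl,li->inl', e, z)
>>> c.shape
(13, 5, 5)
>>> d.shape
(37, 5)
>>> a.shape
(13,)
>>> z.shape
(5, 13)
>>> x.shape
(5, 5)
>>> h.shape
()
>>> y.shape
(37, 13)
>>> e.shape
(5, 5)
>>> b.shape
(3, 3)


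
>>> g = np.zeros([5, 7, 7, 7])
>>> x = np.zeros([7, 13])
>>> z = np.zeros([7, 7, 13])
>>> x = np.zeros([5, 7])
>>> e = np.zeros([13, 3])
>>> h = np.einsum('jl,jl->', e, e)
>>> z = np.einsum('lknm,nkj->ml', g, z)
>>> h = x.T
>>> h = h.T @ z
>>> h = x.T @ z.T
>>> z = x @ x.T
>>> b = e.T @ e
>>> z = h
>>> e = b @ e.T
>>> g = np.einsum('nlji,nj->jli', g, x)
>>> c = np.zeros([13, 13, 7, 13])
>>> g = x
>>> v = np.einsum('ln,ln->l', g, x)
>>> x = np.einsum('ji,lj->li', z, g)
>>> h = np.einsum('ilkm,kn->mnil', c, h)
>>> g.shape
(5, 7)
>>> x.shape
(5, 7)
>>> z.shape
(7, 7)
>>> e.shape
(3, 13)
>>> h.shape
(13, 7, 13, 13)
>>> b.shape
(3, 3)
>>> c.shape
(13, 13, 7, 13)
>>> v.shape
(5,)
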